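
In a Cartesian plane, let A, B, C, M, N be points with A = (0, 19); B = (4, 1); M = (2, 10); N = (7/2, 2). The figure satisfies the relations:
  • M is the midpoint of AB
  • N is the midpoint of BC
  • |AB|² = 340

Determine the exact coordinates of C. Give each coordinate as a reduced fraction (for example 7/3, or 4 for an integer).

C = (3, 3)

1. C_x = 3  [C = 2·N−B = 2·(7/2, 2)−(4, 1)]
2. C_y = 3  [C = 2·N−B = 2·(7/2, 2)−(4, 1)]
   so C = (3, 3)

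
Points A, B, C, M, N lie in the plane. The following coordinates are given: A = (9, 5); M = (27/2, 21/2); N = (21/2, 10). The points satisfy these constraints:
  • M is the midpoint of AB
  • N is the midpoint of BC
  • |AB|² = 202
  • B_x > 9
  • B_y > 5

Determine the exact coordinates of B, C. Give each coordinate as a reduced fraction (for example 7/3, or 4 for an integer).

1. B_x = 18  [B = 2·M−A = 2·(27/2, 21/2)−(9, 5)]
2. B_y = 16  [B = 2·M−A = 2·(27/2, 21/2)−(9, 5)]
   so B = (18, 16)
3. C_x = 3  [C = 2·N−B = 2·(21/2, 10)−(18, 16)]
4. C_y = 4  [C = 2·N−B = 2·(21/2, 10)−(18, 16)]
   so C = (3, 4)

B = (18, 16)
C = (3, 4)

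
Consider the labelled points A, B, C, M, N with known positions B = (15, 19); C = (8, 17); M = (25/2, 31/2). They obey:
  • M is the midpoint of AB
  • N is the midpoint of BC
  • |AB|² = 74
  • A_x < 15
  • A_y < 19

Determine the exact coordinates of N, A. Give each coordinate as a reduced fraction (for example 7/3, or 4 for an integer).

1. A_x = 10  [A = 2·M−B = 2·(25/2, 31/2)−(15, 19)]
2. A_y = 12  [A = 2·M−B = 2·(25/2, 31/2)−(15, 19)]
   so A = (10, 12)
3. N_x = 23/2  [2·N = B+C = (15, 19)+(8, 17)]
4. N_y = 18  [2·N = B+C = (15, 19)+(8, 17)]
   so N = (23/2, 18)

N = (23/2, 18)
A = (10, 12)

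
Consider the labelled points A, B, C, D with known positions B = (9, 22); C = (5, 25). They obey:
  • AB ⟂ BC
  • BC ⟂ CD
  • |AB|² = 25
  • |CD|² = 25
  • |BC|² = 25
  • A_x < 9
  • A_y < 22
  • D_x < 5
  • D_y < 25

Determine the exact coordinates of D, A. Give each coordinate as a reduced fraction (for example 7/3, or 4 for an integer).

D = (2, 21)
A = (6, 18)

1. D_x = 2  [[BC ⟂ CD ⇒ -4x+3y-55=0] ∩ [|D−(5, 25)|²=25]]
2. D_y = 21  [[BC ⟂ CD ⇒ -4x+3y-55=0] ∩ [|D−(5, 25)|²=25]]
   so D = (2, 21)
3. A_x = 6  [[AB ⟂ BC ⇒ 4x-3y+30=0] ∩ [|A−(9, 22)|²=25]]
4. A_y = 18  [[AB ⟂ BC ⇒ 4x-3y+30=0] ∩ [|A−(9, 22)|²=25]]
   so A = (6, 18)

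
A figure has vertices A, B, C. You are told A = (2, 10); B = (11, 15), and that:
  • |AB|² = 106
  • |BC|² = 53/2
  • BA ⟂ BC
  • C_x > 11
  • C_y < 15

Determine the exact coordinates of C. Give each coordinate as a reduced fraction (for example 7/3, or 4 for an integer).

C = (27/2, 21/2)

1. C_x = 27/2  [[BA ⟂ BC ⇒ -9x-5y+174=0] ∩ [|C−(11, 15)|²=53/2]]
2. C_y = 21/2  [[BA ⟂ BC ⇒ -9x-5y+174=0] ∩ [|C−(11, 15)|²=53/2]]
   so C = (27/2, 21/2)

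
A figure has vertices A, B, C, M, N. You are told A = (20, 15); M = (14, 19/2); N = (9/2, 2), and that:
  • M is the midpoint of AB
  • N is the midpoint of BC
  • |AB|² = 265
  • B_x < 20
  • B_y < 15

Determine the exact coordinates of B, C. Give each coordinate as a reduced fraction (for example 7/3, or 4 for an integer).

1. B_x = 8  [B = 2·M−A = 2·(14, 19/2)−(20, 15)]
2. B_y = 4  [B = 2·M−A = 2·(14, 19/2)−(20, 15)]
   so B = (8, 4)
3. C_x = 1  [C = 2·N−B = 2·(9/2, 2)−(8, 4)]
4. C_y = 0  [C = 2·N−B = 2·(9/2, 2)−(8, 4)]
   so C = (1, 0)

B = (8, 4)
C = (1, 0)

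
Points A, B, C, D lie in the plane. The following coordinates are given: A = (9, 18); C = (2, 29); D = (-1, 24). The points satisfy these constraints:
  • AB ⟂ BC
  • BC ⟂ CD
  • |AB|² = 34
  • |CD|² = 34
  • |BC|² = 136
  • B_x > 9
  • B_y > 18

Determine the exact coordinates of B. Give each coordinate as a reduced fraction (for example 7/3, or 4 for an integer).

1. B_x = 12  [[BC ⟂ CD ⇒ 3x+5y-151=0] ∩ [|B−(9, 18)|²=34]]
2. B_y = 23  [[BC ⟂ CD ⇒ 3x+5y-151=0] ∩ [|B−(9, 18)|²=34]]
   so B = (12, 23)

B = (12, 23)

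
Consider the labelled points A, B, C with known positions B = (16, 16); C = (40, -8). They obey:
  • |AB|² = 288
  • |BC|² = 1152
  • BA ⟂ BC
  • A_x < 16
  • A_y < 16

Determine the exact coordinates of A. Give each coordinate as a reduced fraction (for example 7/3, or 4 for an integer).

1. A_x = 4  [[BA ⟂ BC ⇒ 24x-24y=0] ∩ [|A−(16, 16)|²=288]]
2. A_y = 4  [[BA ⟂ BC ⇒ 24x-24y=0] ∩ [|A−(16, 16)|²=288]]
   so A = (4, 4)

A = (4, 4)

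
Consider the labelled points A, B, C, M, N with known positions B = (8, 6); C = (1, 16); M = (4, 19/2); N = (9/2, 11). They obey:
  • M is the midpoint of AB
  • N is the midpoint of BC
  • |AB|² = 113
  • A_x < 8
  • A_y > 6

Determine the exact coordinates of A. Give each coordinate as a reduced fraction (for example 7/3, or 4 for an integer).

A = (0, 13)

1. A_x = 0  [A = 2·M−B = 2·(4, 19/2)−(8, 6)]
2. A_y = 13  [A = 2·M−B = 2·(4, 19/2)−(8, 6)]
   so A = (0, 13)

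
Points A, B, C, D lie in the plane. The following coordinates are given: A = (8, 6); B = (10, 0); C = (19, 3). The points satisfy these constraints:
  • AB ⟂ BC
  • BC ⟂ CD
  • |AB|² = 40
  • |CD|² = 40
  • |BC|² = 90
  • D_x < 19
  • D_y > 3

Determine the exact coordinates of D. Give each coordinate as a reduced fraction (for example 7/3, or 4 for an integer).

1. D_x = 17  [[BC ⟂ CD ⇒ 9x+3y-180=0] ∩ [|D−(19, 3)|²=40]]
2. D_y = 9  [[BC ⟂ CD ⇒ 9x+3y-180=0] ∩ [|D−(19, 3)|²=40]]
   so D = (17, 9)

D = (17, 9)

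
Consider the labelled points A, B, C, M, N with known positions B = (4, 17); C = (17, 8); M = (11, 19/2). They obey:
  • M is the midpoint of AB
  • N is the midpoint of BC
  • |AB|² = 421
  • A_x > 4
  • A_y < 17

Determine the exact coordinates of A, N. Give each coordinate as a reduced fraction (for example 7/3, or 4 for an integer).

1. A_x = 18  [A = 2·M−B = 2·(11, 19/2)−(4, 17)]
2. A_y = 2  [A = 2·M−B = 2·(11, 19/2)−(4, 17)]
   so A = (18, 2)
3. N_x = 21/2  [2·N = B+C = (4, 17)+(17, 8)]
4. N_y = 25/2  [2·N = B+C = (4, 17)+(17, 8)]
   so N = (21/2, 25/2)

A = (18, 2)
N = (21/2, 25/2)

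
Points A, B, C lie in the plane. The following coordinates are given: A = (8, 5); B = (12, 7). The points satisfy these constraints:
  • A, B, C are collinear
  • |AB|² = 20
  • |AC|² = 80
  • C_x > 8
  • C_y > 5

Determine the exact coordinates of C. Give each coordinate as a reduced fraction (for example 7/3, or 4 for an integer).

1. C_x = 16  [[A, B, C are collinear ⇒ -2x+4y-4=0] ∩ [|C−(8, 5)|²=80]]
2. C_y = 9  [[A, B, C are collinear ⇒ -2x+4y-4=0] ∩ [|C−(8, 5)|²=80]]
   so C = (16, 9)

C = (16, 9)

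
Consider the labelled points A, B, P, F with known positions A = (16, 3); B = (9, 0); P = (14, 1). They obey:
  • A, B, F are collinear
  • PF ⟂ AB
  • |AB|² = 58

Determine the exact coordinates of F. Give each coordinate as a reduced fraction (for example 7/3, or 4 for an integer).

F = (394/29, 57/29)

1. F_x = 394/29  [[A, B, F are collinear ⇒ 3x-7y-27=0] ∩ [PF ⟂ AB ⇒ -7x-3y+101=0]]
2. F_y = 57/29  [[A, B, F are collinear ⇒ 3x-7y-27=0] ∩ [PF ⟂ AB ⇒ -7x-3y+101=0]]
   so F = (394/29, 57/29)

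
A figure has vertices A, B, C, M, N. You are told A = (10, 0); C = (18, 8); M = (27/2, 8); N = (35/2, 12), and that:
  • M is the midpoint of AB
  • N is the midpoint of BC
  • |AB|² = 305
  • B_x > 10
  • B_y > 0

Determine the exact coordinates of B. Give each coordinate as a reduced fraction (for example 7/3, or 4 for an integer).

B = (17, 16)

1. B_x = 17  [B = 2·M−A = 2·(27/2, 8)−(10, 0)]
2. B_y = 16  [B = 2·M−A = 2·(27/2, 8)−(10, 0)]
   so B = (17, 16)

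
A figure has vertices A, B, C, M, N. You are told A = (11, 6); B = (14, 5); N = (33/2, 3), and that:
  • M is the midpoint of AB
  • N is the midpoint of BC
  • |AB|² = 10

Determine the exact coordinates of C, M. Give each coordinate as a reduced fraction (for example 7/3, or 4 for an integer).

1. M_x = 25/2  [2·M = A+B = (11, 6)+(14, 5)]
2. M_y = 11/2  [2·M = A+B = (11, 6)+(14, 5)]
   so M = (25/2, 11/2)
3. C_x = 19  [C = 2·N−B = 2·(33/2, 3)−(14, 5)]
4. C_y = 1  [C = 2·N−B = 2·(33/2, 3)−(14, 5)]
   so C = (19, 1)

C = (19, 1)
M = (25/2, 11/2)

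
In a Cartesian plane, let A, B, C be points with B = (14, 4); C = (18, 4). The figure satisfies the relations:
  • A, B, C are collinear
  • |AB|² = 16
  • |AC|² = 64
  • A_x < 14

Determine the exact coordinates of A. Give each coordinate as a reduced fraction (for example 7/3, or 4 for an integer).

1. A_x = 10  [[A, B, C are collinear ⇒ 4y-16=0] ∩ [|A−(14, 4)|²=16]]
2. A_y = 4  [[A, B, C are collinear ⇒ 4y-16=0] ∩ [|A−(14, 4)|²=16]]
   so A = (10, 4)

A = (10, 4)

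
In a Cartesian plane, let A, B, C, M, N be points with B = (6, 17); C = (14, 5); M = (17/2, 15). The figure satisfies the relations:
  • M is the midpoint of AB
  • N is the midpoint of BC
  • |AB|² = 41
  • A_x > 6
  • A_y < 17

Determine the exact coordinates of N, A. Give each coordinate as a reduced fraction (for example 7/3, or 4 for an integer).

N = (10, 11)
A = (11, 13)

1. A_x = 11  [A = 2·M−B = 2·(17/2, 15)−(6, 17)]
2. A_y = 13  [A = 2·M−B = 2·(17/2, 15)−(6, 17)]
   so A = (11, 13)
3. N_x = 10  [2·N = B+C = (6, 17)+(14, 5)]
4. N_y = 11  [2·N = B+C = (6, 17)+(14, 5)]
   so N = (10, 11)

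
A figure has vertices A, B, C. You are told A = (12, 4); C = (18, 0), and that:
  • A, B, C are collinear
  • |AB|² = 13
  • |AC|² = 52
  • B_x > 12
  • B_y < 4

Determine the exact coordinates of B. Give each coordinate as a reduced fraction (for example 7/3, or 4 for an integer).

B = (15, 2)

1. B_x = 15  [[A, B, C are collinear ⇒ -4x-6y+72=0] ∩ [|B−(12, 4)|²=13]]
2. B_y = 2  [[A, B, C are collinear ⇒ -4x-6y+72=0] ∩ [|B−(12, 4)|²=13]]
   so B = (15, 2)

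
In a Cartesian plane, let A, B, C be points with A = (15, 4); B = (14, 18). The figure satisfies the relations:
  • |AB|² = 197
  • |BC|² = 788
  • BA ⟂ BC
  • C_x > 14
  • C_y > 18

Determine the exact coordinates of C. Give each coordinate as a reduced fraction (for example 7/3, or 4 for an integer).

C = (42, 20)

1. C_x = 42  [[BA ⟂ BC ⇒ 1x-14y+238=0] ∩ [|C−(14, 18)|²=788]]
2. C_y = 20  [[BA ⟂ BC ⇒ 1x-14y+238=0] ∩ [|C−(14, 18)|²=788]]
   so C = (42, 20)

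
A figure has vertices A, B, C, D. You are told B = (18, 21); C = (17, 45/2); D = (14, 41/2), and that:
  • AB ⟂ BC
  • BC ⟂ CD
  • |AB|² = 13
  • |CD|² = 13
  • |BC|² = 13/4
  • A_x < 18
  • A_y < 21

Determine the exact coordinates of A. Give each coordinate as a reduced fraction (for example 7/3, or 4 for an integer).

A = (15, 19)

1. A_x = 15  [[AB ⟂ BC ⇒ 1x-3/2y+27/2=0] ∩ [|A−(18, 21)|²=13]]
2. A_y = 19  [[AB ⟂ BC ⇒ 1x-3/2y+27/2=0] ∩ [|A−(18, 21)|²=13]]
   so A = (15, 19)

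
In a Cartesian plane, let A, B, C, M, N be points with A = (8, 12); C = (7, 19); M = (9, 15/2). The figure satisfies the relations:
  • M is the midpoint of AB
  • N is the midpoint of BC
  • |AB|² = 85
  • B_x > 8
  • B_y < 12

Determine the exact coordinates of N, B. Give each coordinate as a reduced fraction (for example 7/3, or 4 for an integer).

N = (17/2, 11)
B = (10, 3)

1. B_x = 10  [B = 2·M−A = 2·(9, 15/2)−(8, 12)]
2. B_y = 3  [B = 2·M−A = 2·(9, 15/2)−(8, 12)]
   so B = (10, 3)
3. N_x = 17/2  [2·N = B+C = (10, 3)+(7, 19)]
4. N_y = 11  [2·N = B+C = (10, 3)+(7, 19)]
   so N = (17/2, 11)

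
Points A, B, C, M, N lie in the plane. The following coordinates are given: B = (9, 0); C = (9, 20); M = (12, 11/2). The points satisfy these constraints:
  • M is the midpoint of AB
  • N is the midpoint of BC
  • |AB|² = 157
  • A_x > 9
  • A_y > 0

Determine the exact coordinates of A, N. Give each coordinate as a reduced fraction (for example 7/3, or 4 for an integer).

1. A_x = 15  [A = 2·M−B = 2·(12, 11/2)−(9, 0)]
2. A_y = 11  [A = 2·M−B = 2·(12, 11/2)−(9, 0)]
   so A = (15, 11)
3. N_x = 9  [2·N = B+C = (9, 0)+(9, 20)]
4. N_y = 10  [2·N = B+C = (9, 0)+(9, 20)]
   so N = (9, 10)

A = (15, 11)
N = (9, 10)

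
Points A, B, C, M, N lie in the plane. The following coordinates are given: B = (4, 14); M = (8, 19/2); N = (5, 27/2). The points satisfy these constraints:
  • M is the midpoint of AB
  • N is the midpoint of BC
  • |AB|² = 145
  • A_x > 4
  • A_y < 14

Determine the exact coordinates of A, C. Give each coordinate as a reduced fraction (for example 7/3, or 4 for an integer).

A = (12, 5)
C = (6, 13)

1. A_x = 12  [A = 2·M−B = 2·(8, 19/2)−(4, 14)]
2. A_y = 5  [A = 2·M−B = 2·(8, 19/2)−(4, 14)]
   so A = (12, 5)
3. C_x = 6  [C = 2·N−B = 2·(5, 27/2)−(4, 14)]
4. C_y = 13  [C = 2·N−B = 2·(5, 27/2)−(4, 14)]
   so C = (6, 13)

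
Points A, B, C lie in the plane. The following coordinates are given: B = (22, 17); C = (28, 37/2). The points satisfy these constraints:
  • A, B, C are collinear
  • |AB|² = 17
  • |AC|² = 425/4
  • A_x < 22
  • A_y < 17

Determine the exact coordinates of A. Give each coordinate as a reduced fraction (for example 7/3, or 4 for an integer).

A = (18, 16)

1. A_x = 18  [[A, B, C are collinear ⇒ -3/2x+6y-69=0] ∩ [|A−(22, 17)|²=17]]
2. A_y = 16  [[A, B, C are collinear ⇒ -3/2x+6y-69=0] ∩ [|A−(22, 17)|²=17]]
   so A = (18, 16)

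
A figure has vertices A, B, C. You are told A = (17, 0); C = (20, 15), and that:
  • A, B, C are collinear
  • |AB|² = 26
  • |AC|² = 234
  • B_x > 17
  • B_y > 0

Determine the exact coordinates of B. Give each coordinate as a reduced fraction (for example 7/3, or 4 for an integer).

1. B_x = 18  [[A, B, C are collinear ⇒ 15x-3y-255=0] ∩ [|B−(17, 0)|²=26]]
2. B_y = 5  [[A, B, C are collinear ⇒ 15x-3y-255=0] ∩ [|B−(17, 0)|²=26]]
   so B = (18, 5)

B = (18, 5)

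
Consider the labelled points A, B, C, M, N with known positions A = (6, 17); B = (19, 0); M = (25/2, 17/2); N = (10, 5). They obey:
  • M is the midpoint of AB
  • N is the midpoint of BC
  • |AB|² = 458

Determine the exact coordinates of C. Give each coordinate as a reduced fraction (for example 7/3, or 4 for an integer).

1. C_x = 1  [C = 2·N−B = 2·(10, 5)−(19, 0)]
2. C_y = 10  [C = 2·N−B = 2·(10, 5)−(19, 0)]
   so C = (1, 10)

C = (1, 10)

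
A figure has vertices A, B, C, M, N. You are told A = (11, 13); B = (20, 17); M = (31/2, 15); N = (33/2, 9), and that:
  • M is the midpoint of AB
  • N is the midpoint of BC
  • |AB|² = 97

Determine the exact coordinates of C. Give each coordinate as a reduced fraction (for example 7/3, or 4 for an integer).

C = (13, 1)

1. C_x = 13  [C = 2·N−B = 2·(33/2, 9)−(20, 17)]
2. C_y = 1  [C = 2·N−B = 2·(33/2, 9)−(20, 17)]
   so C = (13, 1)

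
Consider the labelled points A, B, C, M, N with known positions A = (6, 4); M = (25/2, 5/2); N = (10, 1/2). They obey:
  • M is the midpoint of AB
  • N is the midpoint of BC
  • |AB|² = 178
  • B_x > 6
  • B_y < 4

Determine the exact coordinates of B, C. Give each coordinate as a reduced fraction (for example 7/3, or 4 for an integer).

1. B_x = 19  [B = 2·M−A = 2·(25/2, 5/2)−(6, 4)]
2. B_y = 1  [B = 2·M−A = 2·(25/2, 5/2)−(6, 4)]
   so B = (19, 1)
3. C_x = 1  [C = 2·N−B = 2·(10, 1/2)−(19, 1)]
4. C_y = 0  [C = 2·N−B = 2·(10, 1/2)−(19, 1)]
   so C = (1, 0)

B = (19, 1)
C = (1, 0)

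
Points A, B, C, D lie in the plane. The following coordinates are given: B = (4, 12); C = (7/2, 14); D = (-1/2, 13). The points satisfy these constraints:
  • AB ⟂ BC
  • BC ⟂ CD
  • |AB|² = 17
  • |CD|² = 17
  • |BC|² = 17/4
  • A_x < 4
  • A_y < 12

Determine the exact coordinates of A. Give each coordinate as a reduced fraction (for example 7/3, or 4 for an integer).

A = (0, 11)

1. A_x = 0  [[AB ⟂ BC ⇒ 1/2x-2y+22=0] ∩ [|A−(4, 12)|²=17]]
2. A_y = 11  [[AB ⟂ BC ⇒ 1/2x-2y+22=0] ∩ [|A−(4, 12)|²=17]]
   so A = (0, 11)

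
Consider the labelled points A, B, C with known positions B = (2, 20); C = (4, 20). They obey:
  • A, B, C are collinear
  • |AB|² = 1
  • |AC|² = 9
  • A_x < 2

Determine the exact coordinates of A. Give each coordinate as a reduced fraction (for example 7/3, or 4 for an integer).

A = (1, 20)

1. A_x = 1  [[A, B, C are collinear ⇒ 2y-40=0] ∩ [|A−(2, 20)|²=1]]
2. A_y = 20  [[A, B, C are collinear ⇒ 2y-40=0] ∩ [|A−(2, 20)|²=1]]
   so A = (1, 20)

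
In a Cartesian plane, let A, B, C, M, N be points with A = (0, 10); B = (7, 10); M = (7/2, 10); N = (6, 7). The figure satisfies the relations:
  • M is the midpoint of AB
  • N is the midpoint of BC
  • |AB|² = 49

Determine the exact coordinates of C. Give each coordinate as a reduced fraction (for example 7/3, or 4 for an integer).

1. C_x = 5  [C = 2·N−B = 2·(6, 7)−(7, 10)]
2. C_y = 4  [C = 2·N−B = 2·(6, 7)−(7, 10)]
   so C = (5, 4)

C = (5, 4)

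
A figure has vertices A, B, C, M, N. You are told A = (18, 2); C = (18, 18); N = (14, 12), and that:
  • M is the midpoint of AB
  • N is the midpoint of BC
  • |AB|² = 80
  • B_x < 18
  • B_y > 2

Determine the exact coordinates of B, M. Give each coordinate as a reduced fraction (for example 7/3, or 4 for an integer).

B = (10, 6)
M = (14, 4)

1. B_x = 10  [B = 2·N−C = 2·(14, 12)−(18, 18)]
2. B_y = 6  [B = 2·N−C = 2·(14, 12)−(18, 18)]
   so B = (10, 6)
3. M_x = 14  [2·M = A+B = (18, 2)+(10, 6)]
4. M_y = 4  [2·M = A+B = (18, 2)+(10, 6)]
   so M = (14, 4)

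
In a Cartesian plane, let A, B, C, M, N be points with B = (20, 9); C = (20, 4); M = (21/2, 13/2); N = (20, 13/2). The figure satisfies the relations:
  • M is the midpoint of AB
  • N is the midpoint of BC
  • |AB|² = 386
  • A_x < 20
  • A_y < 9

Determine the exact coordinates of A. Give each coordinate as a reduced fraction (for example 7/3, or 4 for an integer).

1. A_x = 1  [A = 2·M−B = 2·(21/2, 13/2)−(20, 9)]
2. A_y = 4  [A = 2·M−B = 2·(21/2, 13/2)−(20, 9)]
   so A = (1, 4)

A = (1, 4)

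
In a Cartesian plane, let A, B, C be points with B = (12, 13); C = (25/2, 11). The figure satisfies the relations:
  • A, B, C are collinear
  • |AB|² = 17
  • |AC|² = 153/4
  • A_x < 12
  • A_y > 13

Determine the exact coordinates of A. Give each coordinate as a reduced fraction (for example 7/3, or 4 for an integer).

1. A_x = 11  [[A, B, C are collinear ⇒ 2x+1/2y-61/2=0] ∩ [|A−(12, 13)|²=17]]
2. A_y = 17  [[A, B, C are collinear ⇒ 2x+1/2y-61/2=0] ∩ [|A−(12, 13)|²=17]]
   so A = (11, 17)

A = (11, 17)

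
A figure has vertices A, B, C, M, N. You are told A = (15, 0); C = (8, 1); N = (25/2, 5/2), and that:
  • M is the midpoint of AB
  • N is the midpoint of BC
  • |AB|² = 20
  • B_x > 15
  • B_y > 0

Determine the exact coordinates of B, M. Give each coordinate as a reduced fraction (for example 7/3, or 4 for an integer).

1. B_x = 17  [B = 2·N−C = 2·(25/2, 5/2)−(8, 1)]
2. B_y = 4  [B = 2·N−C = 2·(25/2, 5/2)−(8, 1)]
   so B = (17, 4)
3. M_x = 16  [2·M = A+B = (15, 0)+(17, 4)]
4. M_y = 2  [2·M = A+B = (15, 0)+(17, 4)]
   so M = (16, 2)

B = (17, 4)
M = (16, 2)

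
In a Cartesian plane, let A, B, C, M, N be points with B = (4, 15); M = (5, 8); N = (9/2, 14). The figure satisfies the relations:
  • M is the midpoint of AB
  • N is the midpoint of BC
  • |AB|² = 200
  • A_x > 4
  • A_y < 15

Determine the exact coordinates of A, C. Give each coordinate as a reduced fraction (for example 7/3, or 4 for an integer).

1. A_x = 6  [A = 2·M−B = 2·(5, 8)−(4, 15)]
2. A_y = 1  [A = 2·M−B = 2·(5, 8)−(4, 15)]
   so A = (6, 1)
3. C_x = 5  [C = 2·N−B = 2·(9/2, 14)−(4, 15)]
4. C_y = 13  [C = 2·N−B = 2·(9/2, 14)−(4, 15)]
   so C = (5, 13)

A = (6, 1)
C = (5, 13)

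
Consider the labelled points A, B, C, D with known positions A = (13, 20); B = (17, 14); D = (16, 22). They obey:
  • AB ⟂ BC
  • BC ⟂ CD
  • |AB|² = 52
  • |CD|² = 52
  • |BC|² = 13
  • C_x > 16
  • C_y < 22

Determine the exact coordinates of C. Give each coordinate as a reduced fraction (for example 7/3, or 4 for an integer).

C = (20, 16)

1. C_x = 20  [[AB ⟂ BC ⇒ 4x-6y+16=0] ∩ [|C−(16, 22)|²=52]]
2. C_y = 16  [[AB ⟂ BC ⇒ 4x-6y+16=0] ∩ [|C−(16, 22)|²=52]]
   so C = (20, 16)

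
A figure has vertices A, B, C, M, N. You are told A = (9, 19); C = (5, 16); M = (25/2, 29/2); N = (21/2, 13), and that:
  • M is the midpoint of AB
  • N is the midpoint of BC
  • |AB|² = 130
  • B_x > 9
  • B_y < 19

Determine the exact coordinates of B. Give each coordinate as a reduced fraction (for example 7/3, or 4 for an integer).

B = (16, 10)

1. B_x = 16  [B = 2·M−A = 2·(25/2, 29/2)−(9, 19)]
2. B_y = 10  [B = 2·M−A = 2·(25/2, 29/2)−(9, 19)]
   so B = (16, 10)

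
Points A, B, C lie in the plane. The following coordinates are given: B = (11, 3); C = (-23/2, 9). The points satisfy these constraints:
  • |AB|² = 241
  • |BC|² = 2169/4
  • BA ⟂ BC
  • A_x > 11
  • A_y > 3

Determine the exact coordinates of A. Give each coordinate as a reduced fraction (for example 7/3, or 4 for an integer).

1. A_x = 15  [[BA ⟂ BC ⇒ -45/2x+6y+459/2=0] ∩ [|A−(11, 3)|²=241]]
2. A_y = 18  [[BA ⟂ BC ⇒ -45/2x+6y+459/2=0] ∩ [|A−(11, 3)|²=241]]
   so A = (15, 18)

A = (15, 18)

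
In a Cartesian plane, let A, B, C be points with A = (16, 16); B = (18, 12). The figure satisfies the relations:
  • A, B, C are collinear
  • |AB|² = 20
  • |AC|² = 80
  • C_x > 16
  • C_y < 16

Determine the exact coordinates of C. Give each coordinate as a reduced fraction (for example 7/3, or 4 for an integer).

C = (20, 8)

1. C_x = 20  [[A, B, C are collinear ⇒ 4x+2y-96=0] ∩ [|C−(16, 16)|²=80]]
2. C_y = 8  [[A, B, C are collinear ⇒ 4x+2y-96=0] ∩ [|C−(16, 16)|²=80]]
   so C = (20, 8)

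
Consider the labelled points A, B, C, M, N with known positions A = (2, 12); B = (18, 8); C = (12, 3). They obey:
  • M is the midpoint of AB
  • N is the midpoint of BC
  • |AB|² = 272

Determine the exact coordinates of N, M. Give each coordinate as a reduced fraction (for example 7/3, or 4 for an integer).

1. M_x = 10  [2·M = A+B = (2, 12)+(18, 8)]
2. M_y = 10  [2·M = A+B = (2, 12)+(18, 8)]
   so M = (10, 10)
3. N_x = 15  [2·N = B+C = (18, 8)+(12, 3)]
4. N_y = 11/2  [2·N = B+C = (18, 8)+(12, 3)]
   so N = (15, 11/2)

N = (15, 11/2)
M = (10, 10)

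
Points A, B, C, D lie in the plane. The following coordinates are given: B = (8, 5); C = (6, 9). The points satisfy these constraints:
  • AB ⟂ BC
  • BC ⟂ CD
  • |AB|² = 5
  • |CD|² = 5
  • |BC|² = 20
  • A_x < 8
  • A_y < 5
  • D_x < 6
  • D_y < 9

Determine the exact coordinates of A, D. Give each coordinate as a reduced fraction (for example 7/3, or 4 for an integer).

1. A_x = 6  [[AB ⟂ BC ⇒ 2x-4y+4=0] ∩ [|A−(8, 5)|²=5]]
2. A_y = 4  [[AB ⟂ BC ⇒ 2x-4y+4=0] ∩ [|A−(8, 5)|²=5]]
   so A = (6, 4)
3. D_x = 4  [[BC ⟂ CD ⇒ -2x+4y-24=0] ∩ [|D−(6, 9)|²=5]]
4. D_y = 8  [[BC ⟂ CD ⇒ -2x+4y-24=0] ∩ [|D−(6, 9)|²=5]]
   so D = (4, 8)

A = (6, 4)
D = (4, 8)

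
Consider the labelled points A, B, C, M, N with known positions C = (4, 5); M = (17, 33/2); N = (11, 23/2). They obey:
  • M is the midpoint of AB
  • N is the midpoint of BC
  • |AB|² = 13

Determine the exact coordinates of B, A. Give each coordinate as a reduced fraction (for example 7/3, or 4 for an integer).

B = (18, 18)
A = (16, 15)

1. B_x = 18  [B = 2·N−C = 2·(11, 23/2)−(4, 5)]
2. B_y = 18  [B = 2·N−C = 2·(11, 23/2)−(4, 5)]
   so B = (18, 18)
3. A_x = 16  [A = 2·M−B = 2·(17, 33/2)−(18, 18)]
4. A_y = 15  [A = 2·M−B = 2·(17, 33/2)−(18, 18)]
   so A = (16, 15)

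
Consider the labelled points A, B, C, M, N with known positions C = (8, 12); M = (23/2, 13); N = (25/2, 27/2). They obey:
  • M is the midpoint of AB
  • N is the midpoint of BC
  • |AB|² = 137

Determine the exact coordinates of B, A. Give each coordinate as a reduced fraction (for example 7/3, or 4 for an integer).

B = (17, 15)
A = (6, 11)

1. B_x = 17  [B = 2·N−C = 2·(25/2, 27/2)−(8, 12)]
2. B_y = 15  [B = 2·N−C = 2·(25/2, 27/2)−(8, 12)]
   so B = (17, 15)
3. A_x = 6  [A = 2·M−B = 2·(23/2, 13)−(17, 15)]
4. A_y = 11  [A = 2·M−B = 2·(23/2, 13)−(17, 15)]
   so A = (6, 11)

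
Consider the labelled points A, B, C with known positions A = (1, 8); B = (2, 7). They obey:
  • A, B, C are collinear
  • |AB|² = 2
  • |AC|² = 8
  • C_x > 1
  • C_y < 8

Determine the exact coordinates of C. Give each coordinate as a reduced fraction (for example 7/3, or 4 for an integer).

C = (3, 6)

1. C_x = 3  [[A, B, C are collinear ⇒ 1x+1y-9=0] ∩ [|C−(1, 8)|²=8]]
2. C_y = 6  [[A, B, C are collinear ⇒ 1x+1y-9=0] ∩ [|C−(1, 8)|²=8]]
   so C = (3, 6)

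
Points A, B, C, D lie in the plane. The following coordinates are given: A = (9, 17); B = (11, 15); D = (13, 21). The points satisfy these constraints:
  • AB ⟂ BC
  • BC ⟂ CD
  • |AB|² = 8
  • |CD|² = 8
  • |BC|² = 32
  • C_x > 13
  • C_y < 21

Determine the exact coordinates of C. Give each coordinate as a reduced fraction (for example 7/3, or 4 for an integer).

1. C_x = 15  [[AB ⟂ BC ⇒ 2x-2y+8=0] ∩ [|C−(13, 21)|²=8]]
2. C_y = 19  [[AB ⟂ BC ⇒ 2x-2y+8=0] ∩ [|C−(13, 21)|²=8]]
   so C = (15, 19)

C = (15, 19)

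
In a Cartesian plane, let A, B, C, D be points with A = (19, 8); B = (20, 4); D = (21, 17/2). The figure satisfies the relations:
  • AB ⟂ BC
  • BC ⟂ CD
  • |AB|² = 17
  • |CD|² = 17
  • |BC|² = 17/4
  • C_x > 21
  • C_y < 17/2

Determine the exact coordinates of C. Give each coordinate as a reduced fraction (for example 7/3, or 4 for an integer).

1. C_x = 22  [[AB ⟂ BC ⇒ 1x-4y-4=0] ∩ [|C−(21, 17/2)|²=17]]
2. C_y = 9/2  [[AB ⟂ BC ⇒ 1x-4y-4=0] ∩ [|C−(21, 17/2)|²=17]]
   so C = (22, 9/2)

C = (22, 9/2)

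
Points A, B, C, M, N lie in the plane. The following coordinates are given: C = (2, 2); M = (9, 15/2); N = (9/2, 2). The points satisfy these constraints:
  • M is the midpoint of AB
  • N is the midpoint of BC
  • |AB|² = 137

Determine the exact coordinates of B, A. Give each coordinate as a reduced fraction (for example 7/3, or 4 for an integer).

B = (7, 2)
A = (11, 13)

1. B_x = 7  [B = 2·N−C = 2·(9/2, 2)−(2, 2)]
2. B_y = 2  [B = 2·N−C = 2·(9/2, 2)−(2, 2)]
   so B = (7, 2)
3. A_x = 11  [A = 2·M−B = 2·(9, 15/2)−(7, 2)]
4. A_y = 13  [A = 2·M−B = 2·(9, 15/2)−(7, 2)]
   so A = (11, 13)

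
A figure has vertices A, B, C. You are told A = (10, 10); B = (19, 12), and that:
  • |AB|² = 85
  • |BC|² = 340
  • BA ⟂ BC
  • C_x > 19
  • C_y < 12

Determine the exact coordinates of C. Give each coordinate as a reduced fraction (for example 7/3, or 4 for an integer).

1. C_x = 23  [[BA ⟂ BC ⇒ -9x-2y+195=0] ∩ [|C−(19, 12)|²=340]]
2. C_y = -6  [[BA ⟂ BC ⇒ -9x-2y+195=0] ∩ [|C−(19, 12)|²=340]]
   so C = (23, -6)

C = (23, -6)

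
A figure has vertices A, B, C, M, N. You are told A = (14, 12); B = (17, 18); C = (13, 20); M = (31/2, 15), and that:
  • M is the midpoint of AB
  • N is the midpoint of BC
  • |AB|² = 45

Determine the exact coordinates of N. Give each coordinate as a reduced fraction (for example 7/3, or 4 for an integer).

N = (15, 19)

1. N_x = 15  [2·N = B+C = (17, 18)+(13, 20)]
2. N_y = 19  [2·N = B+C = (17, 18)+(13, 20)]
   so N = (15, 19)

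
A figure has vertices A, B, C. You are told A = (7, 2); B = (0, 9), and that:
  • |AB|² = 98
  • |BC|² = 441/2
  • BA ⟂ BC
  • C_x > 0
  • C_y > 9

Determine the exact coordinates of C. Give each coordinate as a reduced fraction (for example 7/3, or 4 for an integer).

C = (21/2, 39/2)

1. C_x = 21/2  [[BA ⟂ BC ⇒ 7x-7y+63=0] ∩ [|C−(0, 9)|²=441/2]]
2. C_y = 39/2  [[BA ⟂ BC ⇒ 7x-7y+63=0] ∩ [|C−(0, 9)|²=441/2]]
   so C = (21/2, 39/2)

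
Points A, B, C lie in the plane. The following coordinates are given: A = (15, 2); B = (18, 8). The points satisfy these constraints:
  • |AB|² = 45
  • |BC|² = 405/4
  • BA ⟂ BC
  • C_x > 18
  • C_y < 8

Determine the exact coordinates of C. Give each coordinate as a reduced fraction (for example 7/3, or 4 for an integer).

C = (27, 7/2)

1. C_x = 27  [[BA ⟂ BC ⇒ -3x-6y+102=0] ∩ [|C−(18, 8)|²=405/4]]
2. C_y = 7/2  [[BA ⟂ BC ⇒ -3x-6y+102=0] ∩ [|C−(18, 8)|²=405/4]]
   so C = (27, 7/2)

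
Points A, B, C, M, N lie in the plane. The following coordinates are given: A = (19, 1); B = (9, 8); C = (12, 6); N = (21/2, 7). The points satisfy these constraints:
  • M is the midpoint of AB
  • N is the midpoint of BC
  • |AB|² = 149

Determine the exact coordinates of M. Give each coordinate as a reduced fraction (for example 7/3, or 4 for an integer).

M = (14, 9/2)

1. M_x = 14  [2·M = A+B = (19, 1)+(9, 8)]
2. M_y = 9/2  [2·M = A+B = (19, 1)+(9, 8)]
   so M = (14, 9/2)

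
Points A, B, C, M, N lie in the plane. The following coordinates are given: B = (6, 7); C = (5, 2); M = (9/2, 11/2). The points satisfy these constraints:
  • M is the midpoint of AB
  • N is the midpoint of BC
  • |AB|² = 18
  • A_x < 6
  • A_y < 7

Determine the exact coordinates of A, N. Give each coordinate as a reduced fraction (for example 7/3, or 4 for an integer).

A = (3, 4)
N = (11/2, 9/2)

1. A_x = 3  [A = 2·M−B = 2·(9/2, 11/2)−(6, 7)]
2. A_y = 4  [A = 2·M−B = 2·(9/2, 11/2)−(6, 7)]
   so A = (3, 4)
3. N_x = 11/2  [2·N = B+C = (6, 7)+(5, 2)]
4. N_y = 9/2  [2·N = B+C = (6, 7)+(5, 2)]
   so N = (11/2, 9/2)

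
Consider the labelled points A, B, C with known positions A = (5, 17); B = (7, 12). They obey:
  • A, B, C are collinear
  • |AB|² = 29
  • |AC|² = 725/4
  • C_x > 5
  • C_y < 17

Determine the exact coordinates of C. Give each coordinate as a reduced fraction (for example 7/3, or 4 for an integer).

1. C_x = 10  [[A, B, C are collinear ⇒ 5x+2y-59=0] ∩ [|C−(5, 17)|²=725/4]]
2. C_y = 9/2  [[A, B, C are collinear ⇒ 5x+2y-59=0] ∩ [|C−(5, 17)|²=725/4]]
   so C = (10, 9/2)

C = (10, 9/2)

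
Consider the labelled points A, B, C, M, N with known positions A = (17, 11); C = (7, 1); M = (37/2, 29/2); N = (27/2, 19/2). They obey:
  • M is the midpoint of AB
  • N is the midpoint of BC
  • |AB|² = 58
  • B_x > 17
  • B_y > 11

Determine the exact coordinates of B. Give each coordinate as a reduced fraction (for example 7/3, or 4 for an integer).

1. B_x = 20  [B = 2·M−A = 2·(37/2, 29/2)−(17, 11)]
2. B_y = 18  [B = 2·M−A = 2·(37/2, 29/2)−(17, 11)]
   so B = (20, 18)

B = (20, 18)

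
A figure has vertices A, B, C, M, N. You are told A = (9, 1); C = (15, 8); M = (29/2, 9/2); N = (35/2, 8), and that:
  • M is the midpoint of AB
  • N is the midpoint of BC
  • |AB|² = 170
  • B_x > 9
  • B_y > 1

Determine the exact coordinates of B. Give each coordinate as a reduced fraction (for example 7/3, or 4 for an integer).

B = (20, 8)

1. B_x = 20  [B = 2·M−A = 2·(29/2, 9/2)−(9, 1)]
2. B_y = 8  [B = 2·M−A = 2·(29/2, 9/2)−(9, 1)]
   so B = (20, 8)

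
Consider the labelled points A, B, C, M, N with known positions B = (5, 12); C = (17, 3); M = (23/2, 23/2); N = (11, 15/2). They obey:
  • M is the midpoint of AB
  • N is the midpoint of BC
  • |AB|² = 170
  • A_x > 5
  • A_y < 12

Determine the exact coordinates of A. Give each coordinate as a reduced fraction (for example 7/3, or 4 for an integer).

A = (18, 11)

1. A_x = 18  [A = 2·M−B = 2·(23/2, 23/2)−(5, 12)]
2. A_y = 11  [A = 2·M−B = 2·(23/2, 23/2)−(5, 12)]
   so A = (18, 11)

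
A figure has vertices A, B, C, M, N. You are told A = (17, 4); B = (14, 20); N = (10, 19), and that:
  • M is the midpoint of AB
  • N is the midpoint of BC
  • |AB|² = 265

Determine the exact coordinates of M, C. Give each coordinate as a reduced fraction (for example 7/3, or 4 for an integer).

1. M_x = 31/2  [2·M = A+B = (17, 4)+(14, 20)]
2. M_y = 12  [2·M = A+B = (17, 4)+(14, 20)]
   so M = (31/2, 12)
3. C_x = 6  [C = 2·N−B = 2·(10, 19)−(14, 20)]
4. C_y = 18  [C = 2·N−B = 2·(10, 19)−(14, 20)]
   so C = (6, 18)

M = (31/2, 12)
C = (6, 18)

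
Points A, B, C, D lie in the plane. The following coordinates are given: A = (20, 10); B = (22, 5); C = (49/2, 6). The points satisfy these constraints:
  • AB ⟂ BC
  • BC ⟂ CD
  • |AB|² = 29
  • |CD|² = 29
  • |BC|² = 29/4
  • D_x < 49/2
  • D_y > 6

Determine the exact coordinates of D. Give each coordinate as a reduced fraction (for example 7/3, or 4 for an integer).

1. D_x = 45/2  [[BC ⟂ CD ⇒ 5/2x+1y-269/4=0] ∩ [|D−(49/2, 6)|²=29]]
2. D_y = 11  [[BC ⟂ CD ⇒ 5/2x+1y-269/4=0] ∩ [|D−(49/2, 6)|²=29]]
   so D = (45/2, 11)

D = (45/2, 11)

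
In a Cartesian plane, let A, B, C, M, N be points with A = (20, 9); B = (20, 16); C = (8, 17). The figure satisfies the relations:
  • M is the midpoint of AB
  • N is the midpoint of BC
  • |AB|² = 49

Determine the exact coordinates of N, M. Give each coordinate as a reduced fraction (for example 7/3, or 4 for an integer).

N = (14, 33/2)
M = (20, 25/2)

1. M_x = 20  [2·M = A+B = (20, 9)+(20, 16)]
2. M_y = 25/2  [2·M = A+B = (20, 9)+(20, 16)]
   so M = (20, 25/2)
3. N_x = 14  [2·N = B+C = (20, 16)+(8, 17)]
4. N_y = 33/2  [2·N = B+C = (20, 16)+(8, 17)]
   so N = (14, 33/2)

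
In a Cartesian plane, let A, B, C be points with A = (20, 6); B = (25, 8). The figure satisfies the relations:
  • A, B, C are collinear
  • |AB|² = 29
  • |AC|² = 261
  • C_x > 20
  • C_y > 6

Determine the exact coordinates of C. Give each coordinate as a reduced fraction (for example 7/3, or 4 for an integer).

1. C_x = 35  [[A, B, C are collinear ⇒ -2x+5y+10=0] ∩ [|C−(20, 6)|²=261]]
2. C_y = 12  [[A, B, C are collinear ⇒ -2x+5y+10=0] ∩ [|C−(20, 6)|²=261]]
   so C = (35, 12)

C = (35, 12)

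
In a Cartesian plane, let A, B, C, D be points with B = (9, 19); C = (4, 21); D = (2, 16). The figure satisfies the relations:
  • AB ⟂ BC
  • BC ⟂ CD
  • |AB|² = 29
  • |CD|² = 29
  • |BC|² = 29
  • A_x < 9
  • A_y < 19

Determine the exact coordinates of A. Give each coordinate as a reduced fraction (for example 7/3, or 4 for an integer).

1. A_x = 7  [[AB ⟂ BC ⇒ 5x-2y-7=0] ∩ [|A−(9, 19)|²=29]]
2. A_y = 14  [[AB ⟂ BC ⇒ 5x-2y-7=0] ∩ [|A−(9, 19)|²=29]]
   so A = (7, 14)

A = (7, 14)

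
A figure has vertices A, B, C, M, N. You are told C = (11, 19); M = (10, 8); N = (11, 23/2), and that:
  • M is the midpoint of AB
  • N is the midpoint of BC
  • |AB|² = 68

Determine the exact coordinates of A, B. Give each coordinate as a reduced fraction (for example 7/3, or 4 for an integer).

A = (9, 12)
B = (11, 4)

1. B_x = 11  [B = 2·N−C = 2·(11, 23/2)−(11, 19)]
2. B_y = 4  [B = 2·N−C = 2·(11, 23/2)−(11, 19)]
   so B = (11, 4)
3. A_x = 9  [A = 2·M−B = 2·(10, 8)−(11, 4)]
4. A_y = 12  [A = 2·M−B = 2·(10, 8)−(11, 4)]
   so A = (9, 12)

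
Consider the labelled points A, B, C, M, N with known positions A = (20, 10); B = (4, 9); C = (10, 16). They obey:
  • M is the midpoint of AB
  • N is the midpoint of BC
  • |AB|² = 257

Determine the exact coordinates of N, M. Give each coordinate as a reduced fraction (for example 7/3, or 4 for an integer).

N = (7, 25/2)
M = (12, 19/2)

1. M_x = 12  [2·M = A+B = (20, 10)+(4, 9)]
2. M_y = 19/2  [2·M = A+B = (20, 10)+(4, 9)]
   so M = (12, 19/2)
3. N_x = 7  [2·N = B+C = (4, 9)+(10, 16)]
4. N_y = 25/2  [2·N = B+C = (4, 9)+(10, 16)]
   so N = (7, 25/2)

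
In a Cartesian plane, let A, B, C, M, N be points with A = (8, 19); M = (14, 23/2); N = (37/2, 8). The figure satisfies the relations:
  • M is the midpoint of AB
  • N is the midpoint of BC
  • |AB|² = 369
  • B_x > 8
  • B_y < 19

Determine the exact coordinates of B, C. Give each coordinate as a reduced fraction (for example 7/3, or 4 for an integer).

B = (20, 4)
C = (17, 12)

1. B_x = 20  [B = 2·M−A = 2·(14, 23/2)−(8, 19)]
2. B_y = 4  [B = 2·M−A = 2·(14, 23/2)−(8, 19)]
   so B = (20, 4)
3. C_x = 17  [C = 2·N−B = 2·(37/2, 8)−(20, 4)]
4. C_y = 12  [C = 2·N−B = 2·(37/2, 8)−(20, 4)]
   so C = (17, 12)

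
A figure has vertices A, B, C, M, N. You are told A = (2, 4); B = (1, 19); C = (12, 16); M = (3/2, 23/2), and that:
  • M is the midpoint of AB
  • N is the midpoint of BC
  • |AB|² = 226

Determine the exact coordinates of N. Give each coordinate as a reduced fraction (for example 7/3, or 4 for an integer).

1. N_x = 13/2  [2·N = B+C = (1, 19)+(12, 16)]
2. N_y = 35/2  [2·N = B+C = (1, 19)+(12, 16)]
   so N = (13/2, 35/2)

N = (13/2, 35/2)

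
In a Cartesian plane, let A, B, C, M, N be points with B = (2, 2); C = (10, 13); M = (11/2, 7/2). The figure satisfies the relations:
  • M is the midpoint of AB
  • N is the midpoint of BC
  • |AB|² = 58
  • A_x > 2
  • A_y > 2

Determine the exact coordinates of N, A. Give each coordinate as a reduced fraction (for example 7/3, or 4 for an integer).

N = (6, 15/2)
A = (9, 5)

1. A_x = 9  [A = 2·M−B = 2·(11/2, 7/2)−(2, 2)]
2. A_y = 5  [A = 2·M−B = 2·(11/2, 7/2)−(2, 2)]
   so A = (9, 5)
3. N_x = 6  [2·N = B+C = (2, 2)+(10, 13)]
4. N_y = 15/2  [2·N = B+C = (2, 2)+(10, 13)]
   so N = (6, 15/2)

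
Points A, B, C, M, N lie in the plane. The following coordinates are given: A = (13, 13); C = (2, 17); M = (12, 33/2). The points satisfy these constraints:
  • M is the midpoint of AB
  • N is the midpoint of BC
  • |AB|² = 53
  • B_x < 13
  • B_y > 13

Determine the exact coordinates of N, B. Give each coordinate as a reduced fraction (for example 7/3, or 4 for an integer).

1. B_x = 11  [B = 2·M−A = 2·(12, 33/2)−(13, 13)]
2. B_y = 20  [B = 2·M−A = 2·(12, 33/2)−(13, 13)]
   so B = (11, 20)
3. N_x = 13/2  [2·N = B+C = (11, 20)+(2, 17)]
4. N_y = 37/2  [2·N = B+C = (11, 20)+(2, 17)]
   so N = (13/2, 37/2)

N = (13/2, 37/2)
B = (11, 20)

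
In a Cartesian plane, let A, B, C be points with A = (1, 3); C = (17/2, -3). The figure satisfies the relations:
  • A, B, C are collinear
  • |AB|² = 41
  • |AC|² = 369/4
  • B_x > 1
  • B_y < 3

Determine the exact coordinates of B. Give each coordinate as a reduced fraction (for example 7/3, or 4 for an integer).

1. B_x = 6  [[A, B, C are collinear ⇒ -6x-15/2y+57/2=0] ∩ [|B−(1, 3)|²=41]]
2. B_y = -1  [[A, B, C are collinear ⇒ -6x-15/2y+57/2=0] ∩ [|B−(1, 3)|²=41]]
   so B = (6, -1)

B = (6, -1)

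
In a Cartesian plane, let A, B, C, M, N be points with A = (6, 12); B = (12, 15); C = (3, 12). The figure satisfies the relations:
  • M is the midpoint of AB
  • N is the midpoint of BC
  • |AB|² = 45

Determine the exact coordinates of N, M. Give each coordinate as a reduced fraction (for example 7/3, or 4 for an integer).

N = (15/2, 27/2)
M = (9, 27/2)

1. M_x = 9  [2·M = A+B = (6, 12)+(12, 15)]
2. M_y = 27/2  [2·M = A+B = (6, 12)+(12, 15)]
   so M = (9, 27/2)
3. N_x = 15/2  [2·N = B+C = (12, 15)+(3, 12)]
4. N_y = 27/2  [2·N = B+C = (12, 15)+(3, 12)]
   so N = (15/2, 27/2)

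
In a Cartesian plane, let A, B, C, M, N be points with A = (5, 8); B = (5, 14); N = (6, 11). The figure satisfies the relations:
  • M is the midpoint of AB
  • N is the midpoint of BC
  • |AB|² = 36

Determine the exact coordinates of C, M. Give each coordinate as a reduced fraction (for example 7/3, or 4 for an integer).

1. M_x = 5  [2·M = A+B = (5, 8)+(5, 14)]
2. M_y = 11  [2·M = A+B = (5, 8)+(5, 14)]
   so M = (5, 11)
3. C_x = 7  [C = 2·N−B = 2·(6, 11)−(5, 14)]
4. C_y = 8  [C = 2·N−B = 2·(6, 11)−(5, 14)]
   so C = (7, 8)

C = (7, 8)
M = (5, 11)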